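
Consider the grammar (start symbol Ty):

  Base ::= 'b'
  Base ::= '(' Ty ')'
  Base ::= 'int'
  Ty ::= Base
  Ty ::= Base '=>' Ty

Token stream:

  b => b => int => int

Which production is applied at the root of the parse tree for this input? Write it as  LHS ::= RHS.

[Ty [Base b] => [Ty [Base b] => [Ty [Base int] => [Ty [Base int]]]]]

Ty ::= Base '=>' Ty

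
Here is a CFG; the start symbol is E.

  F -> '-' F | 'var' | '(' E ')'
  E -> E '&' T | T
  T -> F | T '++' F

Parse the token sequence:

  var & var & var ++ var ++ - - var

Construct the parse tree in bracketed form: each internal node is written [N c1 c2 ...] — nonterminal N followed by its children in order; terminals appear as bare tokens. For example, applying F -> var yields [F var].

[E [E [E [T [F var]]] & [T [F var]]] & [T [T [T [F var]] ++ [F var]] ++ [F - [F - [F var]]]]]

E
E & T
E & T & T
T & T & T
F & T & T
var & T & T
var & F & T
var & var & T
var & var & T ++ F
var & var & T ++ F ++ F
var & var & F ++ F ++ F
var & var & var ++ F ++ F
var & var & var ++ var ++ F
var & var & var ++ var ++ - F
var & var & var ++ var ++ - - F
var & var & var ++ var ++ - - var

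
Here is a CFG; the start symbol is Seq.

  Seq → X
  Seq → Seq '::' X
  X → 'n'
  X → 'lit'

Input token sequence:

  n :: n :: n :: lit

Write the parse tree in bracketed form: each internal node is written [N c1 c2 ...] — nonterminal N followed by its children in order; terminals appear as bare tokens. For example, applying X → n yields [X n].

[Seq [Seq [Seq [Seq [X n]] :: [X n]] :: [X n]] :: [X lit]]

Seq
Seq :: X
Seq :: X :: X
Seq :: X :: X :: X
X :: X :: X :: X
n :: X :: X :: X
n :: n :: X :: X
n :: n :: n :: X
n :: n :: n :: lit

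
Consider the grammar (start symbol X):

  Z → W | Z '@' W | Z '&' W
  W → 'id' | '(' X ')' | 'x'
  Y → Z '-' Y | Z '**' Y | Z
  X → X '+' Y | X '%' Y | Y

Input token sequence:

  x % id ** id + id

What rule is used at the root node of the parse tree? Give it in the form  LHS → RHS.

X → X '+' Y

[X [X [X [Y [Z [W x]]]] % [Y [Z [W id]] ** [Y [Z [W id]]]]] + [Y [Z [W id]]]]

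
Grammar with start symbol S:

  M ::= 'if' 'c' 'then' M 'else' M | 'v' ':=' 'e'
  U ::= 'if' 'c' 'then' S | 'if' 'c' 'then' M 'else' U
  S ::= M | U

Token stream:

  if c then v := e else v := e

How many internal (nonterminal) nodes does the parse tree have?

[S [M if c then [M v := e] else [M v := e]]]

4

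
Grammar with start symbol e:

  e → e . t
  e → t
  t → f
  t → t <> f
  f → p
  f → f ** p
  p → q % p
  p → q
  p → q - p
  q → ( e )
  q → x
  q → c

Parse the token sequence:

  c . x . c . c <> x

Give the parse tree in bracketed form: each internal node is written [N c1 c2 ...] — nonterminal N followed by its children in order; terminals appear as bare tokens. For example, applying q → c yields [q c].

[e [e [e [e [t [f [p [q c]]]]] . [t [f [p [q x]]]]] . [t [f [p [q c]]]]] . [t [t [f [p [q c]]]] <> [f [p [q x]]]]]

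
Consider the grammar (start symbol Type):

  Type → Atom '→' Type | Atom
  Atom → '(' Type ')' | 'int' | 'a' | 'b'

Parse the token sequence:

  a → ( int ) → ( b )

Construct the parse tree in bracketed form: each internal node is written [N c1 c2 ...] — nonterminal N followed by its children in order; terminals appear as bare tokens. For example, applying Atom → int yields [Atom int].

[Type [Atom a] → [Type [Atom ( [Type [Atom int]] )] → [Type [Atom ( [Type [Atom b]] )]]]]

Type
Atom → Type
a → Type
a → Atom → Type
a → ( Type ) → Type
a → ( Atom ) → Type
a → ( int ) → Type
a → ( int ) → Atom
a → ( int ) → ( Type )
a → ( int ) → ( Atom )
a → ( int ) → ( b )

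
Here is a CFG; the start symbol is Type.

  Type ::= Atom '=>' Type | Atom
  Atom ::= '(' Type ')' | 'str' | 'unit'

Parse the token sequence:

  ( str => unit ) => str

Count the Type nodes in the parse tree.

[Type [Atom ( [Type [Atom str] => [Type [Atom unit]]] )] => [Type [Atom str]]]

4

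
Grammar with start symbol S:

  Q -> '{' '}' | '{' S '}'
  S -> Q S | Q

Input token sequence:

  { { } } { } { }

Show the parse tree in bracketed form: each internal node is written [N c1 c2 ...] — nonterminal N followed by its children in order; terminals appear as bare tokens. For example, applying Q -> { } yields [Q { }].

S
Q S
{ S } S
{ Q } S
{ { } } S
{ { } } Q S
{ { } } { } S
{ { } } { } Q
{ { } } { } { }

[S [Q { [S [Q { }]] }] [S [Q { }] [S [Q { }]]]]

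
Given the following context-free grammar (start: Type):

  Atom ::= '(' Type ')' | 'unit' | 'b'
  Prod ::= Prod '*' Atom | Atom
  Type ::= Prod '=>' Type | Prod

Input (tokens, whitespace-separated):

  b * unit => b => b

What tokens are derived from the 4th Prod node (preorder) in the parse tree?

b

[Type [Prod [Prod [Atom b]] * [Atom unit]] => [Type [Prod [Atom b]] => [Type [Prod [Atom b]]]]]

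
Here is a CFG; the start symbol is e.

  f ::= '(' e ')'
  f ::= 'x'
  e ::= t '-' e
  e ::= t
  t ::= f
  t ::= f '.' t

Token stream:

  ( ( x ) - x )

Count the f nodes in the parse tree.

4

[e [t [f ( [e [t [f ( [e [t [f x]]] )]] - [e [t [f x]]]] )]]]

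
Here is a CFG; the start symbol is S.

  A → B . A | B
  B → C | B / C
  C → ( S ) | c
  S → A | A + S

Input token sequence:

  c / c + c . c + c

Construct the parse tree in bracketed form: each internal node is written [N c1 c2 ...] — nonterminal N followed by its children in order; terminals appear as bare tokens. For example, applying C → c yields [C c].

[S [A [B [B [C c]] / [C c]]] + [S [A [B [C c]] . [A [B [C c]]]] + [S [A [B [C c]]]]]]

S
A + S
B + S
B / C + S
C / C + S
c / C + S
c / c + S
c / c + A + S
c / c + B . A + S
c / c + C . A + S
c / c + c . A + S
c / c + c . B + S
c / c + c . C + S
c / c + c . c + S
c / c + c . c + A
c / c + c . c + B
c / c + c . c + C
c / c + c . c + c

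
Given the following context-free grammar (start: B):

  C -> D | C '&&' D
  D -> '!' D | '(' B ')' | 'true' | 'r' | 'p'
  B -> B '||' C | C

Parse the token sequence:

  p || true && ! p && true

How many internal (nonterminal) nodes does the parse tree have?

11

[B [B [C [D p]]] || [C [C [C [D true]] && [D ! [D p]]] && [D true]]]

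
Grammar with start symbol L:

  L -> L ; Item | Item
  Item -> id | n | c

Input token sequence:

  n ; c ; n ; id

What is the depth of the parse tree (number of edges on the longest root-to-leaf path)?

[L [L [L [L [Item n]] ; [Item c]] ; [Item n]] ; [Item id]]

5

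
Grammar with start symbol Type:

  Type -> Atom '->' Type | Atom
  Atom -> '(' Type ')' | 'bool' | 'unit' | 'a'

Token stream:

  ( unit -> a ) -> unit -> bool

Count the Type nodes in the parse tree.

5

[Type [Atom ( [Type [Atom unit] -> [Type [Atom a]]] )] -> [Type [Atom unit] -> [Type [Atom bool]]]]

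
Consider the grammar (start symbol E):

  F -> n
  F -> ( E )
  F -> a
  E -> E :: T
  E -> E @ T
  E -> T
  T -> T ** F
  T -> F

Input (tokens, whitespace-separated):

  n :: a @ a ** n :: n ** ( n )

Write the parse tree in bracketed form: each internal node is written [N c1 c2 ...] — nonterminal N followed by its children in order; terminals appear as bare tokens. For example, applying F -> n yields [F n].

[E [E [E [E [T [F n]]] :: [T [F a]]] @ [T [T [F a]] ** [F n]]] :: [T [T [F n]] ** [F ( [E [T [F n]]] )]]]

E
E :: T
E @ T :: T
E :: T @ T :: T
T :: T @ T :: T
F :: T @ T :: T
n :: T @ T :: T
n :: F @ T :: T
n :: a @ T :: T
n :: a @ T ** F :: T
n :: a @ F ** F :: T
n :: a @ a ** F :: T
n :: a @ a ** n :: T
n :: a @ a ** n :: T ** F
n :: a @ a ** n :: F ** F
n :: a @ a ** n :: n ** F
n :: a @ a ** n :: n ** ( E )
n :: a @ a ** n :: n ** ( T )
n :: a @ a ** n :: n ** ( F )
n :: a @ a ** n :: n ** ( n )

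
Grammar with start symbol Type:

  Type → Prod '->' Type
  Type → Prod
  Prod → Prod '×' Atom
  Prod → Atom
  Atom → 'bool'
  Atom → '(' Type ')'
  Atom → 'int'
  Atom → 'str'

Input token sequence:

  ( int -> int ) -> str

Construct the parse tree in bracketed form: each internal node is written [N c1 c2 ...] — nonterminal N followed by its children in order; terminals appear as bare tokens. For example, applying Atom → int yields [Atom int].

Type
Prod -> Type
Atom -> Type
( Type ) -> Type
( Prod -> Type ) -> Type
( Atom -> Type ) -> Type
( int -> Type ) -> Type
( int -> Prod ) -> Type
( int -> Atom ) -> Type
( int -> int ) -> Type
( int -> int ) -> Prod
( int -> int ) -> Atom
( int -> int ) -> str

[Type [Prod [Atom ( [Type [Prod [Atom int]] -> [Type [Prod [Atom int]]]] )]] -> [Type [Prod [Atom str]]]]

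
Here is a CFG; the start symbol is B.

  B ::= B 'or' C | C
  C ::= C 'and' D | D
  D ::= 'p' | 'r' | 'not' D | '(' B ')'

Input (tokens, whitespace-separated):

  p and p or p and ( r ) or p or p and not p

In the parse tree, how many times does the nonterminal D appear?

[B [B [B [B [C [C [D p]] and [D p]]] or [C [C [D p]] and [D ( [B [C [D r]]] )]]] or [C [D p]]] or [C [C [D p]] and [D not [D p]]]]

9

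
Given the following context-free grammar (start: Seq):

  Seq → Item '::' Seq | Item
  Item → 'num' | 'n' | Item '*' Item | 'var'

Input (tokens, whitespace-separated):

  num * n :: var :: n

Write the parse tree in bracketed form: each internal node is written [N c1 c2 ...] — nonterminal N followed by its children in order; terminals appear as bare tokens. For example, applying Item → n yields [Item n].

Seq
Item :: Seq
Item * Item :: Seq
num * Item :: Seq
num * n :: Seq
num * n :: Item :: Seq
num * n :: var :: Seq
num * n :: var :: Item
num * n :: var :: n

[Seq [Item [Item num] * [Item n]] :: [Seq [Item var] :: [Seq [Item n]]]]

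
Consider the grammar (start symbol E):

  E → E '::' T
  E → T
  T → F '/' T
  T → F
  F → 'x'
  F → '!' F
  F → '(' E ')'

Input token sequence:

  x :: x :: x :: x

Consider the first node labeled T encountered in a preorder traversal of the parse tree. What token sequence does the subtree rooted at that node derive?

x

[E [E [E [E [T [F x]]] :: [T [F x]]] :: [T [F x]]] :: [T [F x]]]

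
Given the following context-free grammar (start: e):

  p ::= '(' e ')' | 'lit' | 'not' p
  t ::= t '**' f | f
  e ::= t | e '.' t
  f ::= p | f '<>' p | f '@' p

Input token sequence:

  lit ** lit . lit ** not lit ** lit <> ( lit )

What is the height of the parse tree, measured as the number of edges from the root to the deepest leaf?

[e [e [t [t [f [p lit]]] ** [f [p lit]]]] . [t [t [t [f [p lit]]] ** [f [p not [p lit]]]] ** [f [f [p lit]] <> [p ( [e [t [f [p lit]]]] )]]]]

8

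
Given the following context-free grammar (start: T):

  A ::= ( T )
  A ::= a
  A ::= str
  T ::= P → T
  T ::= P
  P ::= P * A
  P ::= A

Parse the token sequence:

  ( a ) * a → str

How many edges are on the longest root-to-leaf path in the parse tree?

[T [P [P [A ( [T [P [A a]]] )]] * [A a]] → [T [P [A str]]]]

7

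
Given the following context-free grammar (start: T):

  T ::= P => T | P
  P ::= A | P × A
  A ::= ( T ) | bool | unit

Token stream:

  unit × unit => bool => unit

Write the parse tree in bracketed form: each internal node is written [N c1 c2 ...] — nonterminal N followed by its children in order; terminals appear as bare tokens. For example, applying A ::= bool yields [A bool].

T
P => T
P × A => T
A × A => T
unit × A => T
unit × unit => T
unit × unit => P => T
unit × unit => A => T
unit × unit => bool => T
unit × unit => bool => P
unit × unit => bool => A
unit × unit => bool => unit

[T [P [P [A unit]] × [A unit]] => [T [P [A bool]] => [T [P [A unit]]]]]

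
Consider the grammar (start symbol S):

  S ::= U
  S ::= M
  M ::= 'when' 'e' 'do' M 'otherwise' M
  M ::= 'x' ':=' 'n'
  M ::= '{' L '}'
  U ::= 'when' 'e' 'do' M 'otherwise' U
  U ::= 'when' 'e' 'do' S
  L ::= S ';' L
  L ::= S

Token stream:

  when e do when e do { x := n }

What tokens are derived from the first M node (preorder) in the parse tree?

[S [U when e do [S [U when e do [S [M { [L [S [M x := n]]] }]]]]]]

{ x := n }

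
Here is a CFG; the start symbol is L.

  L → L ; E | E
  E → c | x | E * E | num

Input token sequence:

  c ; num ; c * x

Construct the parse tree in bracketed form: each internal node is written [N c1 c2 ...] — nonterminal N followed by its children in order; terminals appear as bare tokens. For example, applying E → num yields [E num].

L
L ; E
L ; E ; E
E ; E ; E
c ; E ; E
c ; num ; E
c ; num ; E * E
c ; num ; c * E
c ; num ; c * x

[L [L [L [E c]] ; [E num]] ; [E [E c] * [E x]]]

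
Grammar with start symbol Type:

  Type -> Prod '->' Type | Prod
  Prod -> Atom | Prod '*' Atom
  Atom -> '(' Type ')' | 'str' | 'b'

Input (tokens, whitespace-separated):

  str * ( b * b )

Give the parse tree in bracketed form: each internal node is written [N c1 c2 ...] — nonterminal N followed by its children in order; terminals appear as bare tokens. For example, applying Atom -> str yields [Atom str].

[Type [Prod [Prod [Atom str]] * [Atom ( [Type [Prod [Prod [Atom b]] * [Atom b]]] )]]]

Type
Prod
Prod * Atom
Atom * Atom
str * Atom
str * ( Type )
str * ( Prod )
str * ( Prod * Atom )
str * ( Atom * Atom )
str * ( b * Atom )
str * ( b * b )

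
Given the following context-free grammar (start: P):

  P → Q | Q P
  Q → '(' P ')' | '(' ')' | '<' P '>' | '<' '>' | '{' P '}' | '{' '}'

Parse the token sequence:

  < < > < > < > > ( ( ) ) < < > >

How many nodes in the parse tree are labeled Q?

[P [Q < [P [Q < >] [P [Q < >] [P [Q < >]]]] >] [P [Q ( [P [Q ( )]] )] [P [Q < [P [Q < >]] >]]]]

8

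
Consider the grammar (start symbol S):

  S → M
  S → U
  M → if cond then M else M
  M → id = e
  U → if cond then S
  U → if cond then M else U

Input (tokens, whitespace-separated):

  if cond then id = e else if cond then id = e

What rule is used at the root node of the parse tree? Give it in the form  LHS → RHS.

S → U

[S [U if cond then [M id = e] else [U if cond then [S [M id = e]]]]]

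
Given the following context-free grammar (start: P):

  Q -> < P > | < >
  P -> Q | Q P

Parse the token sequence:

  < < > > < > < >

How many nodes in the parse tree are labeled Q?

[P [Q < [P [Q < >]] >] [P [Q < >] [P [Q < >]]]]

4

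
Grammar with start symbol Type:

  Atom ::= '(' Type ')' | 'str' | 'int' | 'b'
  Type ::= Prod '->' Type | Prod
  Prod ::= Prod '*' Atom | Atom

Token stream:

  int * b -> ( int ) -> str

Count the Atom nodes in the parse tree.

5

[Type [Prod [Prod [Atom int]] * [Atom b]] -> [Type [Prod [Atom ( [Type [Prod [Atom int]]] )]] -> [Type [Prod [Atom str]]]]]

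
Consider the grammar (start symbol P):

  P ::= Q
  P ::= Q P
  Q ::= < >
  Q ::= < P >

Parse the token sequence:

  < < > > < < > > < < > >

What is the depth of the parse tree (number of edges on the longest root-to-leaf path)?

[P [Q < [P [Q < >]] >] [P [Q < [P [Q < >]] >] [P [Q < [P [Q < >]] >]]]]

6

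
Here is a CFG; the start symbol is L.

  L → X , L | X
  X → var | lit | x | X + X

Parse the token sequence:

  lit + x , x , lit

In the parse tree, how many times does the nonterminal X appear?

5

[L [X [X lit] + [X x]] , [L [X x] , [L [X lit]]]]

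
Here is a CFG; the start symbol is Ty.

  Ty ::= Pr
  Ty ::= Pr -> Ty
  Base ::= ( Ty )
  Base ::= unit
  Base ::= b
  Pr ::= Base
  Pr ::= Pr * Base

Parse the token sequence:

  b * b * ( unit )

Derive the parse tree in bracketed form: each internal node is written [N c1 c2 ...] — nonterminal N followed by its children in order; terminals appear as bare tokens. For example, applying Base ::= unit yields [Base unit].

[Ty [Pr [Pr [Pr [Base b]] * [Base b]] * [Base ( [Ty [Pr [Base unit]]] )]]]

Ty
Pr
Pr * Base
Pr * Base * Base
Base * Base * Base
b * Base * Base
b * b * Base
b * b * ( Ty )
b * b * ( Pr )
b * b * ( Base )
b * b * ( unit )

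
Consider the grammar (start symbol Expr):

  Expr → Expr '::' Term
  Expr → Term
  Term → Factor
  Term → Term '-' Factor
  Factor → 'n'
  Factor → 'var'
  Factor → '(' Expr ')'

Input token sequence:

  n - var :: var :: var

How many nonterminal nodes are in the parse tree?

11

[Expr [Expr [Expr [Term [Term [Factor n]] - [Factor var]]] :: [Term [Factor var]]] :: [Term [Factor var]]]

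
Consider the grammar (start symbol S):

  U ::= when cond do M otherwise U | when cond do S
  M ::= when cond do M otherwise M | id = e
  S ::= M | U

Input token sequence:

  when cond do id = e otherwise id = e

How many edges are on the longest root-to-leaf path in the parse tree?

3

[S [M when cond do [M id = e] otherwise [M id = e]]]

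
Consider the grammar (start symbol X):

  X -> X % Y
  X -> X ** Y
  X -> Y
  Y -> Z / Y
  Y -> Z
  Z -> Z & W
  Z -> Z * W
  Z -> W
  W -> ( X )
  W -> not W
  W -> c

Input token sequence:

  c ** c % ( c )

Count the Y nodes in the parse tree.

[X [X [X [Y [Z [W c]]]] ** [Y [Z [W c]]]] % [Y [Z [W ( [X [Y [Z [W c]]]] )]]]]

4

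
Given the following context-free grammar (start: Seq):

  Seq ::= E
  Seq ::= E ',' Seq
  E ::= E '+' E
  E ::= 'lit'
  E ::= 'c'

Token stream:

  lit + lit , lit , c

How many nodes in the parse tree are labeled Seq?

3

[Seq [E [E lit] + [E lit]] , [Seq [E lit] , [Seq [E c]]]]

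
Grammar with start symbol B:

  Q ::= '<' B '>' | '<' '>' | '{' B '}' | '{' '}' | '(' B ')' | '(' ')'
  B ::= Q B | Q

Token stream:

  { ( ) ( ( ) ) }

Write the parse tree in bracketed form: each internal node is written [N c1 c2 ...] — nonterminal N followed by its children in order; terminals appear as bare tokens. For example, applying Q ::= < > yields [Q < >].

[B [Q { [B [Q ( )] [B [Q ( [B [Q ( )]] )]]] }]]

B
Q
{ B }
{ Q B }
{ ( ) B }
{ ( ) Q }
{ ( ) ( B ) }
{ ( ) ( Q ) }
{ ( ) ( ( ) ) }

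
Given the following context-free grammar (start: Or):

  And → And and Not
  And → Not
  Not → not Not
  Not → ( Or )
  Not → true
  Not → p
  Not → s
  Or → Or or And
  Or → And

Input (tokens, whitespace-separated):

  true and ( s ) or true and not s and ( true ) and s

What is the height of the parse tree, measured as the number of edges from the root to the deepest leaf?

[Or [Or [And [And [Not true]] and [Not ( [Or [And [Not s]]] )]]] or [And [And [And [And [Not true]] and [Not not [Not s]]] and [Not ( [Or [And [Not true]]] )]] and [Not s]]]

7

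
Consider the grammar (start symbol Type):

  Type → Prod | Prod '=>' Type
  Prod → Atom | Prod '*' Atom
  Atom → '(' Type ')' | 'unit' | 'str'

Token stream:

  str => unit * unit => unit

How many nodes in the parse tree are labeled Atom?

4

[Type [Prod [Atom str]] => [Type [Prod [Prod [Atom unit]] * [Atom unit]] => [Type [Prod [Atom unit]]]]]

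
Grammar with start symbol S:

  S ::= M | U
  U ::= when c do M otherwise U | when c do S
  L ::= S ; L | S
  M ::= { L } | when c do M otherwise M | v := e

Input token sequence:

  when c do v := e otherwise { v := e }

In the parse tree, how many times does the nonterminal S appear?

2

[S [M when c do [M v := e] otherwise [M { [L [S [M v := e]]] }]]]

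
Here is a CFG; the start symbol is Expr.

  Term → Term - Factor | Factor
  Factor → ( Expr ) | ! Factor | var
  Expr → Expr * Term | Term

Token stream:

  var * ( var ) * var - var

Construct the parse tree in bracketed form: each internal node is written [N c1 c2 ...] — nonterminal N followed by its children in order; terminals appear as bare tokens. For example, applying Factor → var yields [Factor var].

[Expr [Expr [Expr [Term [Factor var]]] * [Term [Factor ( [Expr [Term [Factor var]]] )]]] * [Term [Term [Factor var]] - [Factor var]]]

Expr
Expr * Term
Expr * Term * Term
Term * Term * Term
Factor * Term * Term
var * Term * Term
var * Factor * Term
var * ( Expr ) * Term
var * ( Term ) * Term
var * ( Factor ) * Term
var * ( var ) * Term
var * ( var ) * Term - Factor
var * ( var ) * Factor - Factor
var * ( var ) * var - Factor
var * ( var ) * var - var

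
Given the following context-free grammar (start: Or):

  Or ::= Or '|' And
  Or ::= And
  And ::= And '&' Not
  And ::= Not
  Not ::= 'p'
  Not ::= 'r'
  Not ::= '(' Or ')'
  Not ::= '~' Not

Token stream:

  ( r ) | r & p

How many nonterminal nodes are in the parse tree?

11

[Or [Or [And [Not ( [Or [And [Not r]]] )]]] | [And [And [Not r]] & [Not p]]]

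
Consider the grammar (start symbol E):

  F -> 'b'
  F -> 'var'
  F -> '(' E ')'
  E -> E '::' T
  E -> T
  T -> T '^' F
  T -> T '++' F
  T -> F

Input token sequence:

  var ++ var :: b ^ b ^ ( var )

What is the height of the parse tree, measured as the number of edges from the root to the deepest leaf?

[E [E [T [T [F var]] ++ [F var]]] :: [T [T [T [F b]] ^ [F b]] ^ [F ( [E [T [F var]]] )]]]

6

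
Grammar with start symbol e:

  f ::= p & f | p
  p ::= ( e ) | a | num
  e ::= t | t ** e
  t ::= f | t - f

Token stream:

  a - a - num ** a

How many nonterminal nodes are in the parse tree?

14

[e [t [t [t [f [p a]]] - [f [p a]]] - [f [p num]]] ** [e [t [f [p a]]]]]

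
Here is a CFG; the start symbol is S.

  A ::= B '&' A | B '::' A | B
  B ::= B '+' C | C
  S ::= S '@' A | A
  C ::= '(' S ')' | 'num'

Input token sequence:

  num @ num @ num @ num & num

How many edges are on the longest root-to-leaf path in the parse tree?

[S [S [S [S [A [B [C num]]]] @ [A [B [C num]]]] @ [A [B [C num]]]] @ [A [B [C num]] & [A [B [C num]]]]]

7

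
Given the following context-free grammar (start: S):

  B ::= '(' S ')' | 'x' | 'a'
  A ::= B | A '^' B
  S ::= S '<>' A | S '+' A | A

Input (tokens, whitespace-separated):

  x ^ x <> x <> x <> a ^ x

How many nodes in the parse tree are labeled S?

[S [S [S [S [A [A [B x]] ^ [B x]]] <> [A [B x]]] <> [A [B x]]] <> [A [A [B a]] ^ [B x]]]

4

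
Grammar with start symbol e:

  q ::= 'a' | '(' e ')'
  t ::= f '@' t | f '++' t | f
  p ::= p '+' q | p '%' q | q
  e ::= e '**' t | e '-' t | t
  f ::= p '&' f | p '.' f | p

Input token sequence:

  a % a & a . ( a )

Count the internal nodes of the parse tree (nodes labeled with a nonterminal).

[e [t [f [p [p [q a]] % [q a]] & [f [p [q a]] . [f [p [q ( [e [t [f [p [q a]]]]] )]]]]]]]

18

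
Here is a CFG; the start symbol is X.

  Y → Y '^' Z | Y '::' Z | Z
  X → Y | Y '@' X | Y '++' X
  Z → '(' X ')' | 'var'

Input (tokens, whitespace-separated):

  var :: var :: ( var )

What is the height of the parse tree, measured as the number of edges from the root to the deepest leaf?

[X [Y [Y [Y [Z var]] :: [Z var]] :: [Z ( [X [Y [Z var]]] )]]]

6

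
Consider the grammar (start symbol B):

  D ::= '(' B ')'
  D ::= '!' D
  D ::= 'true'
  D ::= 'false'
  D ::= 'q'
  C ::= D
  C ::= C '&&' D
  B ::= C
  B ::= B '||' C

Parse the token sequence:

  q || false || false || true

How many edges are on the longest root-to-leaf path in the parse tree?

6

[B [B [B [B [C [D q]]] || [C [D false]]] || [C [D false]]] || [C [D true]]]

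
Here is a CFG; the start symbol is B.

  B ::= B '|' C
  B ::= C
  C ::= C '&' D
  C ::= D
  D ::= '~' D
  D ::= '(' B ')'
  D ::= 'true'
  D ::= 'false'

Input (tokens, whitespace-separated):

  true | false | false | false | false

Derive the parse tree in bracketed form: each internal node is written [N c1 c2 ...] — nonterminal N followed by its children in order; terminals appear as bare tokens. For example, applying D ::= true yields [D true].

[B [B [B [B [B [C [D true]]] | [C [D false]]] | [C [D false]]] | [C [D false]]] | [C [D false]]]

B
B | C
B | C | C
B | C | C | C
B | C | C | C | C
C | C | C | C | C
D | C | C | C | C
true | C | C | C | C
true | D | C | C | C
true | false | C | C | C
true | false | D | C | C
true | false | false | C | C
true | false | false | D | C
true | false | false | false | C
true | false | false | false | D
true | false | false | false | false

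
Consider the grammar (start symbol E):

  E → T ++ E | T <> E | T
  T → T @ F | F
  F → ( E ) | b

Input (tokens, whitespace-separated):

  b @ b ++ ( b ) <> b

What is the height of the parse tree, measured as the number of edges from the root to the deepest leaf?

[E [T [T [F b]] @ [F b]] ++ [E [T [F ( [E [T [F b]]] )]] <> [E [T [F b]]]]]

7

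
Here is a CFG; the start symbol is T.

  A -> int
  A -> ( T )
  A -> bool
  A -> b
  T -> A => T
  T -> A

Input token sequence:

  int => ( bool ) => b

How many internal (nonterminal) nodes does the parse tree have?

[T [A int] => [T [A ( [T [A bool]] )] => [T [A b]]]]

8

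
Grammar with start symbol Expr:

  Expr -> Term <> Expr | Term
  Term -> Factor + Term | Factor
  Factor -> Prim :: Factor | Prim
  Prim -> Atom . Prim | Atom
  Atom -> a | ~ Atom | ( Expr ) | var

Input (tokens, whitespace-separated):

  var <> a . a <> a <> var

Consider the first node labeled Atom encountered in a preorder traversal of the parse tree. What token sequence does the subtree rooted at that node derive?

var

[Expr [Term [Factor [Prim [Atom var]]]] <> [Expr [Term [Factor [Prim [Atom a] . [Prim [Atom a]]]]] <> [Expr [Term [Factor [Prim [Atom a]]]] <> [Expr [Term [Factor [Prim [Atom var]]]]]]]]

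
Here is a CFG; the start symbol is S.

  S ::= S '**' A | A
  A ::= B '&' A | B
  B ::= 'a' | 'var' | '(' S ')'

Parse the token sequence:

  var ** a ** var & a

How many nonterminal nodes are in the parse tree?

[S [S [S [A [B var]]] ** [A [B a]]] ** [A [B var] & [A [B a]]]]

11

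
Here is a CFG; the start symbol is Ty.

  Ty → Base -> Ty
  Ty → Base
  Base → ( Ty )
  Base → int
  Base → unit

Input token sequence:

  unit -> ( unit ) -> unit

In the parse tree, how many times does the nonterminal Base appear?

[Ty [Base unit] -> [Ty [Base ( [Ty [Base unit]] )] -> [Ty [Base unit]]]]

4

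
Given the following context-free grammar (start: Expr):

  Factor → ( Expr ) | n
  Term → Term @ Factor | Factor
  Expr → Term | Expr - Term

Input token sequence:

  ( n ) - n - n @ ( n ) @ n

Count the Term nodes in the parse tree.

7

[Expr [Expr [Expr [Term [Factor ( [Expr [Term [Factor n]]] )]]] - [Term [Factor n]]] - [Term [Term [Term [Factor n]] @ [Factor ( [Expr [Term [Factor n]]] )]] @ [Factor n]]]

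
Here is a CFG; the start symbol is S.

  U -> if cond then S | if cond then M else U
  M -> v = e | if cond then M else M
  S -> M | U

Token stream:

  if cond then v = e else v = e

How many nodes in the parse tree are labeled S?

1

[S [M if cond then [M v = e] else [M v = e]]]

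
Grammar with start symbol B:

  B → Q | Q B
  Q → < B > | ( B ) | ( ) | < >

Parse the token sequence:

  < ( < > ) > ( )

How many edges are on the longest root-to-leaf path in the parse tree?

[B [Q < [B [Q ( [B [Q < >]] )]] >] [B [Q ( )]]]

6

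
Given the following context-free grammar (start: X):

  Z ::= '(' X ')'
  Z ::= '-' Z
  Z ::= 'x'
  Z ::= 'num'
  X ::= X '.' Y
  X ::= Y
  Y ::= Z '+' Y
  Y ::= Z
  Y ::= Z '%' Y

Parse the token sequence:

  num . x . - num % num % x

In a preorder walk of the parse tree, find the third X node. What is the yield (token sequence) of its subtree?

[X [X [X [Y [Z num]]] . [Y [Z x]]] . [Y [Z - [Z num]] % [Y [Z num] % [Y [Z x]]]]]

num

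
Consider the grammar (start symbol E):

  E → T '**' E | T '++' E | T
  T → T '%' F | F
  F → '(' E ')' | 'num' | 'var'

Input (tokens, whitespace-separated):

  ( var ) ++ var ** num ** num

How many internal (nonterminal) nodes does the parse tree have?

[E [T [F ( [E [T [F var]]] )]] ++ [E [T [F var]] ** [E [T [F num]] ** [E [T [F num]]]]]]

15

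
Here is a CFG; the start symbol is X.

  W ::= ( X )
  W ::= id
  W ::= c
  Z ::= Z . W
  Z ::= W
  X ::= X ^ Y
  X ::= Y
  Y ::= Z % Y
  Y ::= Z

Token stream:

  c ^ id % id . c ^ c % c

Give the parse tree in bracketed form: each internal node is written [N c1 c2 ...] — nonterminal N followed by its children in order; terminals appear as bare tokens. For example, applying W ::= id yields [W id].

X
X ^ Y
X ^ Y ^ Y
Y ^ Y ^ Y
Z ^ Y ^ Y
W ^ Y ^ Y
c ^ Y ^ Y
c ^ Z % Y ^ Y
c ^ W % Y ^ Y
c ^ id % Y ^ Y
c ^ id % Z ^ Y
c ^ id % Z . W ^ Y
c ^ id % W . W ^ Y
c ^ id % id . W ^ Y
c ^ id % id . c ^ Y
c ^ id % id . c ^ Z % Y
c ^ id % id . c ^ W % Y
c ^ id % id . c ^ c % Y
c ^ id % id . c ^ c % Z
c ^ id % id . c ^ c % W
c ^ id % id . c ^ c % c

[X [X [X [Y [Z [W c]]]] ^ [Y [Z [W id]] % [Y [Z [Z [W id]] . [W c]]]]] ^ [Y [Z [W c]] % [Y [Z [W c]]]]]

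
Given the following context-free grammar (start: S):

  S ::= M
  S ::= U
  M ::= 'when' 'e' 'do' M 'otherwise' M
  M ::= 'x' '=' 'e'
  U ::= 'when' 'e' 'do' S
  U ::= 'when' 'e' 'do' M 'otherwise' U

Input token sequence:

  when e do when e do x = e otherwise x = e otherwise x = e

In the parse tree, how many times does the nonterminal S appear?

1

[S [M when e do [M when e do [M x = e] otherwise [M x = e]] otherwise [M x = e]]]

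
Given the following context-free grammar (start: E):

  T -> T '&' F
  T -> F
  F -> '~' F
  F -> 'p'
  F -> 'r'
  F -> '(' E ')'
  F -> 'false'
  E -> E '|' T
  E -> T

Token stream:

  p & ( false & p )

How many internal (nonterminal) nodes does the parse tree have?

[E [T [T [F p]] & [F ( [E [T [T [F false]] & [F p]]] )]]]

10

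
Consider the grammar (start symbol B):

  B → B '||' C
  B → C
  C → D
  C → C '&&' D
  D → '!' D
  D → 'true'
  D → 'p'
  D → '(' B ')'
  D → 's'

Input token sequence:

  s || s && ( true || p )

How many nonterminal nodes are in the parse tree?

14

[B [B [C [D s]]] || [C [C [D s]] && [D ( [B [B [C [D true]]] || [C [D p]]] )]]]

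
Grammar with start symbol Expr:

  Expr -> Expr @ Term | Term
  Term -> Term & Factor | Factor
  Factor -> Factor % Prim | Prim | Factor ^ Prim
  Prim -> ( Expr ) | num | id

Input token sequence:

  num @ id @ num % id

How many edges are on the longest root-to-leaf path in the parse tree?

6

[Expr [Expr [Expr [Term [Factor [Prim num]]]] @ [Term [Factor [Prim id]]]] @ [Term [Factor [Factor [Prim num]] % [Prim id]]]]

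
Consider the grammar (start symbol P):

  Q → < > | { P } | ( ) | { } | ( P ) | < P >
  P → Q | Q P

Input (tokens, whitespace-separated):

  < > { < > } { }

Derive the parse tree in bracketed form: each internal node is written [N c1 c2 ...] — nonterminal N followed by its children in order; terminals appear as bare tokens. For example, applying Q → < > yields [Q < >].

[P [Q < >] [P [Q { [P [Q < >]] }] [P [Q { }]]]]

P
Q P
< > P
< > Q P
< > { P } P
< > { Q } P
< > { < > } P
< > { < > } Q
< > { < > } { }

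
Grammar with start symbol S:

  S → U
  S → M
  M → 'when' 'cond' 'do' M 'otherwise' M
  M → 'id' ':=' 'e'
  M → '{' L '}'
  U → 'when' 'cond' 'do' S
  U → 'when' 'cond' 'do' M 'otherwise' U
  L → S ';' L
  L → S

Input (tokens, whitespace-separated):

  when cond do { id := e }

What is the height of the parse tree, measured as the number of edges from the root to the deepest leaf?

[S [U when cond do [S [M { [L [S [M id := e]]] }]]]]

7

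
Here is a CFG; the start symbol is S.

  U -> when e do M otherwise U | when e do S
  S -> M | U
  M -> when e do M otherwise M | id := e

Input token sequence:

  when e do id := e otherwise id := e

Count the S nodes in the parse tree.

1

[S [M when e do [M id := e] otherwise [M id := e]]]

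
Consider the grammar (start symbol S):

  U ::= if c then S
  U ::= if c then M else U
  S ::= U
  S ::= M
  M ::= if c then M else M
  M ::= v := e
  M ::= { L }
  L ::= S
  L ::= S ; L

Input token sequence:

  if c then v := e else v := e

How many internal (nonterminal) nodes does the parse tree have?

[S [M if c then [M v := e] else [M v := e]]]

4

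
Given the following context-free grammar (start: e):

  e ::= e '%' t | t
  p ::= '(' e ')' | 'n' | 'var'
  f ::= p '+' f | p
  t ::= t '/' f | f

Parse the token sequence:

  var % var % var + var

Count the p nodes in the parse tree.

4

[e [e [e [t [f [p var]]]] % [t [f [p var]]]] % [t [f [p var] + [f [p var]]]]]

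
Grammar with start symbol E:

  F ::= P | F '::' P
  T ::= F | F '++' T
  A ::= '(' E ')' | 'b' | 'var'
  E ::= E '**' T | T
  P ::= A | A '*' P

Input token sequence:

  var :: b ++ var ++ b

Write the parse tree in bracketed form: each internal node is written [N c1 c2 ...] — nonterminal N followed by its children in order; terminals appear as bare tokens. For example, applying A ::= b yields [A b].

E
T
F ++ T
F :: P ++ T
P :: P ++ T
A :: P ++ T
var :: P ++ T
var :: A ++ T
var :: b ++ T
var :: b ++ F ++ T
var :: b ++ P ++ T
var :: b ++ A ++ T
var :: b ++ var ++ T
var :: b ++ var ++ F
var :: b ++ var ++ P
var :: b ++ var ++ A
var :: b ++ var ++ b

[E [T [F [F [P [A var]]] :: [P [A b]]] ++ [T [F [P [A var]]] ++ [T [F [P [A b]]]]]]]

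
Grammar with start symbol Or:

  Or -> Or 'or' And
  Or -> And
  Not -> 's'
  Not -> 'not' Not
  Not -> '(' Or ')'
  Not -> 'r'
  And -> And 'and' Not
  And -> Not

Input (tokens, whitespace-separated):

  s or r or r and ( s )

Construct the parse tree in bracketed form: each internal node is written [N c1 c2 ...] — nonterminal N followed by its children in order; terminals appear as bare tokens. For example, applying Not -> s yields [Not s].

Or
Or or And
Or or And or And
And or And or And
Not or And or And
s or And or And
s or Not or And
s or r or And
s or r or And and Not
s or r or Not and Not
s or r or r and Not
s or r or r and ( Or )
s or r or r and ( And )
s or r or r and ( Not )
s or r or r and ( s )

[Or [Or [Or [And [Not s]]] or [And [Not r]]] or [And [And [Not r]] and [Not ( [Or [And [Not s]]] )]]]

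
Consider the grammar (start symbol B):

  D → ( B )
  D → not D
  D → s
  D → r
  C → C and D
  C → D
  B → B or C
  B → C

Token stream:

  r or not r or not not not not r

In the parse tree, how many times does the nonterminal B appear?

[B [B [B [C [D r]]] or [C [D not [D r]]]] or [C [D not [D not [D not [D not [D r]]]]]]]

3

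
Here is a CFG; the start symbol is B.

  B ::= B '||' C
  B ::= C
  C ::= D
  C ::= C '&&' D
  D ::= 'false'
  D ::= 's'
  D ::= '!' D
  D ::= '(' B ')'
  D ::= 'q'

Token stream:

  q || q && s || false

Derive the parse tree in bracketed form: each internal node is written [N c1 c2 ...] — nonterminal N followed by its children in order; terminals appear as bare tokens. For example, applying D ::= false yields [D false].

B
B || C
B || C || C
C || C || C
D || C || C
q || C || C
q || C && D || C
q || D && D || C
q || q && D || C
q || q && s || C
q || q && s || D
q || q && s || false

[B [B [B [C [D q]]] || [C [C [D q]] && [D s]]] || [C [D false]]]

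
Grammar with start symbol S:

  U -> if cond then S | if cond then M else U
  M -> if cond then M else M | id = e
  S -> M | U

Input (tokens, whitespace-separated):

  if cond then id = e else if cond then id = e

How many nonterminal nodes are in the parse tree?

[S [U if cond then [M id = e] else [U if cond then [S [M id = e]]]]]

6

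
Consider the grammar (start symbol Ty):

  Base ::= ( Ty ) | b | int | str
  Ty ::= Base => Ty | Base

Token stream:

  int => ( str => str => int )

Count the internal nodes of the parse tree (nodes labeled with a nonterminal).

10

[Ty [Base int] => [Ty [Base ( [Ty [Base str] => [Ty [Base str] => [Ty [Base int]]]] )]]]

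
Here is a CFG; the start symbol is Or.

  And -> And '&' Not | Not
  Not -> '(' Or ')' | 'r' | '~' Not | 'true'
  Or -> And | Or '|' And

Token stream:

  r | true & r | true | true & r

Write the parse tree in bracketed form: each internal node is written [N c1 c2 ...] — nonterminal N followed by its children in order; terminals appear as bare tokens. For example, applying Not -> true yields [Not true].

Or
Or | And
Or | And | And
Or | And | And | And
And | And | And | And
Not | And | And | And
r | And | And | And
r | And & Not | And | And
r | Not & Not | And | And
r | true & Not | And | And
r | true & r | And | And
r | true & r | Not | And
r | true & r | true | And
r | true & r | true | And & Not
r | true & r | true | Not & Not
r | true & r | true | true & Not
r | true & r | true | true & r

[Or [Or [Or [Or [And [Not r]]] | [And [And [Not true]] & [Not r]]] | [And [Not true]]] | [And [And [Not true]] & [Not r]]]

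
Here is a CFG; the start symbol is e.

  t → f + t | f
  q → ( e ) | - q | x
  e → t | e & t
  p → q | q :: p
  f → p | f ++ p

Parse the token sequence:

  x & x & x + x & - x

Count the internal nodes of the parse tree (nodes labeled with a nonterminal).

[e [e [e [e [t [f [p [q x]]]]] & [t [f [p [q x]]]]] & [t [f [p [q x]]] + [t [f [p [q x]]]]]] & [t [f [p [q - [q x]]]]]]

25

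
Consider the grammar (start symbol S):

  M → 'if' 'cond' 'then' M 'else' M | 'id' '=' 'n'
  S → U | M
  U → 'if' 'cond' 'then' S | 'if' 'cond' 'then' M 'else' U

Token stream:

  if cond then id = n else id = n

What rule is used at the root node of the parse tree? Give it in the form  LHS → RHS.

[S [M if cond then [M id = n] else [M id = n]]]

S → M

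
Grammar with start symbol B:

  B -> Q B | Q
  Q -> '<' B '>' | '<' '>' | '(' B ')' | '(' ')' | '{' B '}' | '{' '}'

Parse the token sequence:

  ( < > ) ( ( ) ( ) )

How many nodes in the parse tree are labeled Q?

5

[B [Q ( [B [Q < >]] )] [B [Q ( [B [Q ( )] [B [Q ( )]]] )]]]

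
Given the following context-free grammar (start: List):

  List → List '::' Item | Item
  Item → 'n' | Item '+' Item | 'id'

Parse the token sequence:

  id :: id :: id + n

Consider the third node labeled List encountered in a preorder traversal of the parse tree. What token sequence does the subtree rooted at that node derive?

[List [List [List [Item id]] :: [Item id]] :: [Item [Item id] + [Item n]]]

id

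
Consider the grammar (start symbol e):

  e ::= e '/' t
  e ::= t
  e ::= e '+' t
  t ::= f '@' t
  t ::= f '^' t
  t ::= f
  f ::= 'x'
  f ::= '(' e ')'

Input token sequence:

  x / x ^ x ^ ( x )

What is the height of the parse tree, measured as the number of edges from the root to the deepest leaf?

[e [e [t [f x]]] / [t [f x] ^ [t [f x] ^ [t [f ( [e [t [f x]]] )]]]]]

8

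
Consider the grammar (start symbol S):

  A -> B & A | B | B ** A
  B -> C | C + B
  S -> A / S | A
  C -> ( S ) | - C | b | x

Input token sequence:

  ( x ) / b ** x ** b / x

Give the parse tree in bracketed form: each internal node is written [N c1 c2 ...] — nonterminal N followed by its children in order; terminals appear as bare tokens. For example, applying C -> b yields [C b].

[S [A [B [C ( [S [A [B [C x]]]] )]]] / [S [A [B [C b]] ** [A [B [C x]] ** [A [B [C b]]]]] / [S [A [B [C x]]]]]]

S
A / S
B / S
C / S
( S ) / S
( A ) / S
( B ) / S
( C ) / S
( x ) / S
( x ) / A / S
( x ) / B ** A / S
( x ) / C ** A / S
( x ) / b ** A / S
( x ) / b ** B ** A / S
( x ) / b ** C ** A / S
( x ) / b ** x ** A / S
( x ) / b ** x ** B / S
( x ) / b ** x ** C / S
( x ) / b ** x ** b / S
( x ) / b ** x ** b / A
( x ) / b ** x ** b / B
( x ) / b ** x ** b / C
( x ) / b ** x ** b / x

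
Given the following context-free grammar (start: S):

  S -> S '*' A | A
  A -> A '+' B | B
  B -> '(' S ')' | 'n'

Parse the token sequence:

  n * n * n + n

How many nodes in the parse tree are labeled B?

4

[S [S [S [A [B n]]] * [A [B n]]] * [A [A [B n]] + [B n]]]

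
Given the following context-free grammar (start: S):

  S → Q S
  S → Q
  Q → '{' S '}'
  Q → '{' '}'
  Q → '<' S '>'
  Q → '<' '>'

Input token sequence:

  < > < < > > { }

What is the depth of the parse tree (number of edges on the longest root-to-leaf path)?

[S [Q < >] [S [Q < [S [Q < >]] >] [S [Q { }]]]]

5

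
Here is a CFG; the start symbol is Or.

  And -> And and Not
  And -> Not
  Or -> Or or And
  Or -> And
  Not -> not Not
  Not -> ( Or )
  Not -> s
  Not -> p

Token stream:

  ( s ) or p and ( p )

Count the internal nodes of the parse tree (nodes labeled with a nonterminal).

[Or [Or [And [Not ( [Or [And [Not s]]] )]]] or [And [And [Not p]] and [Not ( [Or [And [Not p]]] )]]]

14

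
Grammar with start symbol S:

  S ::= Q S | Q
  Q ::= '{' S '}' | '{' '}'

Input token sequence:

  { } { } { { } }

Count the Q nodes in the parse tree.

4

[S [Q { }] [S [Q { }] [S [Q { [S [Q { }]] }]]]]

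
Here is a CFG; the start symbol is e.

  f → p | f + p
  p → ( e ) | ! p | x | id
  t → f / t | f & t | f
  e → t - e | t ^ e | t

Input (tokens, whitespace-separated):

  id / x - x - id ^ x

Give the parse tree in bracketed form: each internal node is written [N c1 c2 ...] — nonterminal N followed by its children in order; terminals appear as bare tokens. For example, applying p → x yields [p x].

[e [t [f [p id]] / [t [f [p x]]]] - [e [t [f [p x]]] - [e [t [f [p id]]] ^ [e [t [f [p x]]]]]]]

e
t - e
f / t - e
p / t - e
id / t - e
id / f - e
id / p - e
id / x - e
id / x - t - e
id / x - f - e
id / x - p - e
id / x - x - e
id / x - x - t ^ e
id / x - x - f ^ e
id / x - x - p ^ e
id / x - x - id ^ e
id / x - x - id ^ t
id / x - x - id ^ f
id / x - x - id ^ p
id / x - x - id ^ x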